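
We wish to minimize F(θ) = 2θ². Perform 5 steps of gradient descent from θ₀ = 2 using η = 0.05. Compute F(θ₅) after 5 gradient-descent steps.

F′(θ) = 4θ
Step 1: F′(2) = 8; θ₁ = 2 − 0.05·8 = 1.6
Step 2: F′(1.6) = 6.4; θ₂ = 1.6 − 0.05·6.4 = 1.28
Step 3: F′(1.28) = 5.12; θ₃ = 1.28 − 0.05·5.12 = 1.024
Step 4: F′(1.024) = 4.096; θ₄ = 1.024 − 0.05·4.096 = 0.8192
Step 5: F′(0.8192) = 3.2768; θ₅ = 0.8192 − 0.05·3.2768 = 0.65536
F(0.65536) = 0.8589934592

0.8589934592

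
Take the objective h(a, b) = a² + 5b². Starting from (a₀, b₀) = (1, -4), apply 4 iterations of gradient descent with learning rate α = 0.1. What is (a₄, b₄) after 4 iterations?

∇h = (2a, 10b)
Step 1: at (1, -4), ∇h = (2, -40) → (1, -4) − 0.1·(2, -40) = (0.8, 0)
Step 2: at (0.8, 0), ∇h = (1.6, 0) → (0.8, 0) − 0.1·(1.6, 0) = (0.64, 0)
Step 3: at (0.64, 0), ∇h = (1.28, 0) → (0.64, 0) − 0.1·(1.28, 0) = (0.512, 0)
Step 4: at (0.512, 0), ∇h = (1.024, 0) → (0.512, 0) − 0.1·(1.024, 0) = (0.4096, 0)

(0.4096, 0)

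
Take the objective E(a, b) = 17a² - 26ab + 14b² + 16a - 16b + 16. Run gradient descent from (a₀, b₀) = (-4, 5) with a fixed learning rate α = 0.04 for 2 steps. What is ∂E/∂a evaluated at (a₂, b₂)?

-416.6176

∇E = (34a - 26b + 16, -26a + 28b - 16)
(a₁, b₁) = (-4, 5) − 0.04·(-250, 228) = (6, -4.12)
(a₂, b₂) = (6, -4.12) − 0.04·(327.12, -287.36) = (-7.0848, 7.3744)
∂E/∂a at (-7.0848, 7.3744) = -416.6176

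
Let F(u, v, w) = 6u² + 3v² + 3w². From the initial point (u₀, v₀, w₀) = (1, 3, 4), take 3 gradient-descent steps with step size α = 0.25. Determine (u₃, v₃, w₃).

∇F = (12u, 6v, 6w)
(u₁, v₁, w₁) = (1, 3, 4) − 0.25·(12, 18, 24) = (-2, -1.5, -2)
(u₂, v₂, w₂) = (-2, -1.5, -2) − 0.25·(-24, -9, -12) = (4, 0.75, 1)
(u₃, v₃, w₃) = (4, 0.75, 1) − 0.25·(48, 4.5, 6) = (-8, -0.375, -0.5)

(-8, -0.375, -0.5)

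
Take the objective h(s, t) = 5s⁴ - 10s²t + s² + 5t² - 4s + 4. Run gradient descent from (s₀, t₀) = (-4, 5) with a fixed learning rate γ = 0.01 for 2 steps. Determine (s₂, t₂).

∇h = (20s³ - 20st + 2s - 4, -10s² + 10t)
(s₁, t₁) = (-4, 5) − 0.01·(-892, -110) = (4.92, 6.1)
(s₂, t₂) = (4.92, 6.1) − 0.01·(1787.50976, -181.064) = (-12.9550976, 7.91064)

(-12.9550976, 7.91064)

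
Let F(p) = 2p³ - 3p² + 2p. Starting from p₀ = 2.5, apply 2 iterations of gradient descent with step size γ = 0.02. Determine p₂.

F′(p) = 6p² - 6p + 2
p₁ = 2.5 − 0.02·24.5 = 2.01
p₂ = 2.01 − 0.02·14.1806 = 1.726388

1.726388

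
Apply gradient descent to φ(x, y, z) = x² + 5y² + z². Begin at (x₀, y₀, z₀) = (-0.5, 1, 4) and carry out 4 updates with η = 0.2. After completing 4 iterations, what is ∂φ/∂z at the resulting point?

1.0368

∇φ = (2x, 10y, 2z)
(x₁, y₁, z₁) = (-0.5, 1, 4) − 0.2·(-1, 10, 8) = (-0.3, -1, 2.4)
(x₂, y₂, z₂) = (-0.3, -1, 2.4) − 0.2·(-0.6, -10, 4.8) = (-0.18, 1, 1.44)
(x₃, y₃, z₃) = (-0.18, 1, 1.44) − 0.2·(-0.36, 10, 2.88) = (-0.108, -1, 0.864)
(x₄, y₄, z₄) = (-0.108, -1, 0.864) − 0.2·(-0.216, -10, 1.728) = (-0.0648, 1, 0.5184)
∂φ/∂z at (-0.0648, 1, 0.5184) = 1.0368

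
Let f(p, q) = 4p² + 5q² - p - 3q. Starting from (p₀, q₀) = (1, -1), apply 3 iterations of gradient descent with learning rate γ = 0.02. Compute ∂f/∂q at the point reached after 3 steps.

-6.656

∇f = (8p - 1, 10q - 3)
(p₁, q₁) = (1, -1) − 0.02·(7, -13) = (0.86, -0.74)
(p₂, q₂) = (0.86, -0.74) − 0.02·(5.88, -10.4) = (0.7424, -0.532)
(p₃, q₃) = (0.7424, -0.532) − 0.02·(4.9392, -8.32) = (0.643616, -0.3656)
∂f/∂q at (0.643616, -0.3656) = -6.656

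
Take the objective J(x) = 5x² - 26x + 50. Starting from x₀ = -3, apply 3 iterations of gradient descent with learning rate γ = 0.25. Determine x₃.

21.5

J′(x) = 10x - 26
Step 1: J′(-3) = -56; x₁ = -3 − 0.25·(-56) = 11
Step 2: J′(11) = 84; x₂ = 11 − 0.25·84 = -10
Step 3: J′(-10) = -126; x₃ = -10 − 0.25·(-126) = 21.5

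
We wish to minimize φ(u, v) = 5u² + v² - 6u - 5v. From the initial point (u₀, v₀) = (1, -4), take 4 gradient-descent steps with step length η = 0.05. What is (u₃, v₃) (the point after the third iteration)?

∇φ = (10u - 6, 2v - 5)
Step 1: at (1, -4), ∇φ = (4, -13) → (1, -4) − 0.05·(4, -13) = (0.8, -3.35)
Step 2: at (0.8, -3.35), ∇φ = (2, -11.7) → (0.8, -3.35) − 0.05·(2, -11.7) = (0.7, -2.765)
Step 3: at (0.7, -2.765), ∇φ = (1, -10.53) → (0.7, -2.765) − 0.05·(1, -10.53) = (0.65, -2.2385)

(0.65, -2.2385)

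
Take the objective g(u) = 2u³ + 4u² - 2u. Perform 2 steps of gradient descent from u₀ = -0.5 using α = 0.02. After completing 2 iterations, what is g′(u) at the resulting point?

-3.964494100896

g′(u) = 6u² + 8u - 2
u₁ = -0.5 − 0.02·(-4.5) = -0.41
u₂ = -0.41 − 0.02·(-4.2714) = -0.324572
g′(u) at (-0.324572) = -3.964494100896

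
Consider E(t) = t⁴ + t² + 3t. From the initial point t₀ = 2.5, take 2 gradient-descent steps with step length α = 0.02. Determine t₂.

0.88279768

E′(t) = 4t³ + 2t + 3
Step 1: E′(2.5) = 70.5; t₁ = 2.5 − 0.02·70.5 = 1.09
Step 2: E′(1.09) = 10.360116; t₂ = 1.09 − 0.02·10.360116 = 0.88279768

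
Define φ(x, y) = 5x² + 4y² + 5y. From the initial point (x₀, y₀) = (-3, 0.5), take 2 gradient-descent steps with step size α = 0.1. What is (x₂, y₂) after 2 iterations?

∇φ = (10x, 8y + 5)
Step 1: at (-3, 0.5), ∇φ = (-30, 9) → (-3, 0.5) − 0.1·(-30, 9) = (0, -0.4)
Step 2: at (0, -0.4), ∇φ = (0, 1.8) → (0, -0.4) − 0.1·(0, 1.8) = (0, -0.58)

(0, -0.58)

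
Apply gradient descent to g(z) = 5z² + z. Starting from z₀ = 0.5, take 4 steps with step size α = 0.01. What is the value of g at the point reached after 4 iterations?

0.724840978

g′(z) = 10z + 1
z₁ = 0.5 − 0.01·6 = 0.44
z₂ = 0.44 − 0.01·5.4 = 0.386
z₃ = 0.386 − 0.01·4.86 = 0.3374
z₄ = 0.3374 − 0.01·4.374 = 0.29366
g(0.29366) = 0.724840978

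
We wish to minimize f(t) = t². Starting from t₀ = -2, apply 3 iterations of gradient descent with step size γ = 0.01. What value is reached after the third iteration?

-1.882384

f′(t) = 2t
Step 1: f′(-2) = -4; t₁ = -2 − 0.01·(-4) = -1.96
Step 2: f′(-1.96) = -3.92; t₂ = -1.96 − 0.01·(-3.92) = -1.9208
Step 3: f′(-1.9208) = -3.8416; t₃ = -1.9208 − 0.01·(-3.8416) = -1.882384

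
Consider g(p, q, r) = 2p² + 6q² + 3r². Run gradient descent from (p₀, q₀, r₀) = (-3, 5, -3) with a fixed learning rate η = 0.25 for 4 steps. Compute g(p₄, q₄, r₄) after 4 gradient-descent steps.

38400.10546875

∇g = (4p, 12q, 6r)
(p₁, q₁, r₁) = (-3, 5, -3) − 0.25·(-12, 60, -18) = (0, -10, 1.5)
(p₂, q₂, r₂) = (0, -10, 1.5) − 0.25·(0, -120, 9) = (0, 20, -0.75)
(p₃, q₃, r₃) = (0, 20, -0.75) − 0.25·(0, 240, -4.5) = (0, -40, 0.375)
(p₄, q₄, r₄) = (0, -40, 0.375) − 0.25·(0, -480, 2.25) = (0, 80, -0.1875)
g(0, 80, -0.1875) = 38400.10546875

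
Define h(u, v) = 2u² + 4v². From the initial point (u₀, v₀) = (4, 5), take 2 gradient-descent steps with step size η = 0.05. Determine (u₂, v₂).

∇h = (4u, 8v)
Step 1: at (4, 5), ∇h = (16, 40) → (4, 5) − 0.05·(16, 40) = (3.2, 3)
Step 2: at (3.2, 3), ∇h = (12.8, 24) → (3.2, 3) − 0.05·(12.8, 24) = (2.56, 1.8)

(2.56, 1.8)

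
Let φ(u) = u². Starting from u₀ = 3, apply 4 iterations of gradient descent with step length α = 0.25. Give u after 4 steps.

0.1875

φ′(u) = 2u
Step 1: φ′(3) = 6; u₁ = 3 − 0.25·6 = 1.5
Step 2: φ′(1.5) = 3; u₂ = 1.5 − 0.25·3 = 0.75
Step 3: φ′(0.75) = 1.5; u₃ = 0.75 − 0.25·1.5 = 0.375
Step 4: φ′(0.375) = 0.75; u₄ = 0.375 − 0.25·0.75 = 0.1875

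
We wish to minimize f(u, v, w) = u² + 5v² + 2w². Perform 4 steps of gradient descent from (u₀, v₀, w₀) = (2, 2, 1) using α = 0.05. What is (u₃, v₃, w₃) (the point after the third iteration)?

(1.458, 0.25, 0.512)

∇f = (2u, 10v, 4w)
(u₁, v₁, w₁) = (2, 2, 1) − 0.05·(4, 20, 4) = (1.8, 1, 0.8)
(u₂, v₂, w₂) = (1.8, 1, 0.8) − 0.05·(3.6, 10, 3.2) = (1.62, 0.5, 0.64)
(u₃, v₃, w₃) = (1.62, 0.5, 0.64) − 0.05·(3.24, 5, 2.56) = (1.458, 0.25, 0.512)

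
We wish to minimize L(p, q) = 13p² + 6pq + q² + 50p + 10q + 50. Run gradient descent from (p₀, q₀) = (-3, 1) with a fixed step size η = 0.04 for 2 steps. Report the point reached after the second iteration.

∇L = (26p + 6q + 50, 6p + 2q + 10)
(p₁, q₁) = (-3, 1) − 0.04·(-22, -6) = (-2.12, 1.24)
(p₂, q₂) = (-2.12, 1.24) − 0.04·(2.32, -0.24) = (-2.2128, 1.2496)

(-2.2128, 1.2496)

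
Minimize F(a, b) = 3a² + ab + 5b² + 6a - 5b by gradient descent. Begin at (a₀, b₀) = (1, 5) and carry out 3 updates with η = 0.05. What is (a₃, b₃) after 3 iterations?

(-0.610625, 1.06275)

∇F = (6a + b + 6, a + 10b - 5)
Step 1: at (1, 5), ∇F = (17, 46) → (1, 5) − 0.05·(17, 46) = (0.15, 2.7)
Step 2: at (0.15, 2.7), ∇F = (9.6, 22.15) → (0.15, 2.7) − 0.05·(9.6, 22.15) = (-0.33, 1.5925)
Step 3: at (-0.33, 1.5925), ∇F = (5.6125, 10.595) → (-0.33, 1.5925) − 0.05·(5.6125, 10.595) = (-0.610625, 1.06275)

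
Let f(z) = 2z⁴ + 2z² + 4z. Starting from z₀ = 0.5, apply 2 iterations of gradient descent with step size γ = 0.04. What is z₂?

f′(z) = 8z³ + 4z + 4
Step 1: f′(0.5) = 7; z₁ = 0.5 − 0.04·7 = 0.22
Step 2: f′(0.22) = 4.965184; z₂ = 0.22 − 0.04·4.965184 = 0.02139264

0.02139264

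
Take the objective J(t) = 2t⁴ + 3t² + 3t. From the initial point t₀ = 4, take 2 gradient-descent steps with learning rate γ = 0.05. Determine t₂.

4818.91395

J′(t) = 8t³ + 6t + 3
Step 1: J′(4) = 539; t₁ = 4 − 0.05·539 = -22.95
Step 2: J′(-22.95) = -96837.279; t₂ = -22.95 − 0.05·(-96837.279) = 4818.91395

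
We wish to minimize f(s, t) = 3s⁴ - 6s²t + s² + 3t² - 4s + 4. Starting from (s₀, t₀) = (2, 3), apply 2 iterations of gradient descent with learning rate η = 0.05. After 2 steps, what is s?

2.1968

∇f = (12s³ - 12st + 2s - 4, -6s² + 6t)
Step 1: at (2, 3), ∇f = (24, -6) → (2, 3) − 0.05·(24, -6) = (0.8, 3.3)
Step 2: at (0.8, 3.3), ∇f = (-27.936, 15.96) → (0.8, 3.3) − 0.05·(-27.936, 15.96) = (2.1968, 2.502)
s = 2.1968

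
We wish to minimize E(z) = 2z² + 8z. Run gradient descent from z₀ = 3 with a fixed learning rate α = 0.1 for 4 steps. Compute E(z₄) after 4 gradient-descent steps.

E′(z) = 4z + 8
Step 1: E′(3) = 20; z₁ = 3 − 0.1·20 = 1
Step 2: E′(1) = 12; z₂ = 1 − 0.1·12 = -0.2
Step 3: E′(-0.2) = 7.2; z₃ = -0.2 − 0.1·7.2 = -0.92
Step 4: E′(-0.92) = 4.32; z₄ = -0.92 − 0.1·4.32 = -1.352
E(-1.352) = -7.160192

-7.160192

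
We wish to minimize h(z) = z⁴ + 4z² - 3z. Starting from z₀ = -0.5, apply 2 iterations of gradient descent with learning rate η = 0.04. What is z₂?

-0.01472

h′(z) = 4z³ + 8z - 3
Step 1: h′(-0.5) = -7.5; z₁ = -0.5 − 0.04·(-7.5) = -0.2
Step 2: h′(-0.2) = -4.632; z₂ = -0.2 − 0.04·(-4.632) = -0.01472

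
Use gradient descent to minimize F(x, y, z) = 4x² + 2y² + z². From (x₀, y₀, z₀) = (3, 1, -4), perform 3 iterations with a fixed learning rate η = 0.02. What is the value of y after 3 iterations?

0.778688

∇F = (8x, 4y, 2z)
(x₁, y₁, z₁) = (3, 1, -4) − 0.02·(24, 4, -8) = (2.52, 0.92, -3.84)
(x₂, y₂, z₂) = (2.52, 0.92, -3.84) − 0.02·(20.16, 3.68, -7.68) = (2.1168, 0.8464, -3.6864)
(x₃, y₃, z₃) = (2.1168, 0.8464, -3.6864) − 0.02·(16.9344, 3.3856, -7.3728) = (1.778112, 0.778688, -3.538944)
y = 0.778688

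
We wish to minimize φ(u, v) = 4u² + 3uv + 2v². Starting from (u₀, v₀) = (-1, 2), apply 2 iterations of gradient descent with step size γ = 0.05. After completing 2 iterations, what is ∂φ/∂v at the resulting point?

3.7325

∇φ = (8u + 3v, 3u + 4v)
Step 1: at (-1, 2), ∇φ = (-2, 5) → (-1, 2) − 0.05·(-2, 5) = (-0.9, 1.75)
Step 2: at (-0.9, 1.75), ∇φ = (-1.95, 4.3) → (-0.9, 1.75) − 0.05·(-1.95, 4.3) = (-0.8025, 1.535)
∂φ/∂v at (-0.8025, 1.535) = 3.7325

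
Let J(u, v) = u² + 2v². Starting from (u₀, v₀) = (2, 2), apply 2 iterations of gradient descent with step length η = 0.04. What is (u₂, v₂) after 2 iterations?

(1.6928, 1.4112)

∇J = (2u, 4v)
Step 1: at (2, 2), ∇J = (4, 8) → (2, 2) − 0.04·(4, 8) = (1.84, 1.68)
Step 2: at (1.84, 1.68), ∇J = (3.68, 6.72) → (1.84, 1.68) − 0.04·(3.68, 6.72) = (1.6928, 1.4112)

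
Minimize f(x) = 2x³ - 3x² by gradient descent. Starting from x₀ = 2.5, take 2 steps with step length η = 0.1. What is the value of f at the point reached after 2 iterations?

-0.29894921875

f′(x) = 6x² - 6x
Step 1: f′(2.5) = 22.5; x₁ = 2.5 − 0.1·22.5 = 0.25
Step 2: f′(0.25) = -1.125; x₂ = 0.25 − 0.1·(-1.125) = 0.3625
f(0.3625) = -0.29894921875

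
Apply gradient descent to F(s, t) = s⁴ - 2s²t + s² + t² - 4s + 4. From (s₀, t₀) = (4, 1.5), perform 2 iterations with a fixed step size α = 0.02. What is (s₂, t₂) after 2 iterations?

(-0.70114816, 2.017536)

∇F = (4s³ - 4st + 2s - 4, -2s² + 2t)
Step 1: at (4, 1.5), ∇F = (236, -29) → (4, 1.5) − 0.02·(236, -29) = (-0.72, 2.08)
Step 2: at (-0.72, 2.08), ∇F = (-0.942592, 3.1232) → (-0.72, 2.08) − 0.02·(-0.942592, 3.1232) = (-0.70114816, 2.017536)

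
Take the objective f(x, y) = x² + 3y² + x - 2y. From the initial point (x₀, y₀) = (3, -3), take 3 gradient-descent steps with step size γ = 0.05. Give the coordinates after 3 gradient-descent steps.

(2.0515, -0.81)

∇f = (2x + 1, 6y - 2)
Step 1: at (3, -3), ∇f = (7, -20) → (3, -3) − 0.05·(7, -20) = (2.65, -2)
Step 2: at (2.65, -2), ∇f = (6.3, -14) → (2.65, -2) − 0.05·(6.3, -14) = (2.335, -1.3)
Step 3: at (2.335, -1.3), ∇f = (5.67, -9.8) → (2.335, -1.3) − 0.05·(5.67, -9.8) = (2.0515, -0.81)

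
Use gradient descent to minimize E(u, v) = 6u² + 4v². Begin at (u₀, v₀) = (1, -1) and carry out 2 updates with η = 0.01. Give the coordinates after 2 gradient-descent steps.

(0.7744, -0.8464)

∇E = (12u, 8v)
Step 1: at (1, -1), ∇E = (12, -8) → (1, -1) − 0.01·(12, -8) = (0.88, -0.92)
Step 2: at (0.88, -0.92), ∇E = (10.56, -7.36) → (0.88, -0.92) − 0.01·(10.56, -7.36) = (0.7744, -0.8464)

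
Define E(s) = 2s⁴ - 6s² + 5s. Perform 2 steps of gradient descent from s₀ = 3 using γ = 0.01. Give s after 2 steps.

1.11633

E′(s) = 8s³ - 12s + 5
Step 1: E′(3) = 185; s₁ = 3 − 0.01·185 = 1.15
Step 2: E′(1.15) = 3.367; s₂ = 1.15 − 0.01·3.367 = 1.11633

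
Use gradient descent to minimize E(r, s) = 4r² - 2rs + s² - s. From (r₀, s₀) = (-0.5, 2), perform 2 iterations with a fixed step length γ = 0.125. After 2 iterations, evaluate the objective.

0.046875

∇E = (8r - 2s, -2r + 2s - 1)
(r₁, s₁) = (-0.5, 2) − 0.125·(-8, 4) = (0.5, 1.5)
(r₂, s₂) = (0.5, 1.5) − 0.125·(1, 1) = (0.375, 1.375)
E(0.375, 1.375) = 0.046875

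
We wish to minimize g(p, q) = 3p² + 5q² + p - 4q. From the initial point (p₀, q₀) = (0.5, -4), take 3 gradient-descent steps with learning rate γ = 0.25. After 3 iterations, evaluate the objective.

1101.75

∇g = (6p + 1, 10q - 4)
Step 1: at (0.5, -4), ∇g = (4, -44) → (0.5, -4) − 0.25·(4, -44) = (-0.5, 7)
Step 2: at (-0.5, 7), ∇g = (-2, 66) → (-0.5, 7) − 0.25·(-2, 66) = (0, -9.5)
Step 3: at (0, -9.5), ∇g = (1, -99) → (0, -9.5) − 0.25·(1, -99) = (-0.25, 15.25)
g(-0.25, 15.25) = 1101.75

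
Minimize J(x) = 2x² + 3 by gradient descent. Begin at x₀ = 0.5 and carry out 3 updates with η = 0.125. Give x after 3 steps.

0.0625

J′(x) = 4x
x₁ = 0.5 − 0.125·2 = 0.25
x₂ = 0.25 − 0.125·1 = 0.125
x₃ = 0.125 − 0.125·0.5 = 0.0625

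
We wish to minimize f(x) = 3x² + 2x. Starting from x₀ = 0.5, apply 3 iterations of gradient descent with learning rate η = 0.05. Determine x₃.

-0.0475

f′(x) = 6x + 2
Step 1: f′(0.5) = 5; x₁ = 0.5 − 0.05·5 = 0.25
Step 2: f′(0.25) = 3.5; x₂ = 0.25 − 0.05·3.5 = 0.075
Step 3: f′(0.075) = 2.45; x₃ = 0.075 − 0.05·2.45 = -0.0475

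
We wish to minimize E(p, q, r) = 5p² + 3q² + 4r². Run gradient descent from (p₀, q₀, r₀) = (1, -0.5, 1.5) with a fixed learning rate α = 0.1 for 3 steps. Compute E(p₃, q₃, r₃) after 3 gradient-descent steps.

0.003648

∇E = (10p, 6q, 8r)
(p₁, q₁, r₁) = (1, -0.5, 1.5) − 0.1·(10, -3, 12) = (0, -0.2, 0.3)
(p₂, q₂, r₂) = (0, -0.2, 0.3) − 0.1·(0, -1.2, 2.4) = (0, -0.08, 0.06)
(p₃, q₃, r₃) = (0, -0.08, 0.06) − 0.1·(0, -0.48, 0.48) = (0, -0.032, 0.012)
E(0, -0.032, 0.012) = 0.003648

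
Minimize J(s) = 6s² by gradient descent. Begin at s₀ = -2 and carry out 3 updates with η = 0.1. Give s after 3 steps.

J′(s) = 12s
s₁ = -2 − 0.1·(-24) = 0.4
s₂ = 0.4 − 0.1·4.8 = -0.08
s₃ = -0.08 − 0.1·(-0.96) = 0.016

0.016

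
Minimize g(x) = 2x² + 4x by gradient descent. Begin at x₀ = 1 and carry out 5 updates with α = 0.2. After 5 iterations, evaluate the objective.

g′(x) = 4x + 4
x₁ = 1 − 0.2·8 = -0.6
x₂ = -0.6 − 0.2·1.6 = -0.92
x₃ = -0.92 − 0.2·0.32 = -0.984
x₄ = -0.984 − 0.2·0.064 = -0.9968
x₅ = -0.9968 − 0.2·0.0128 = -0.99936
g(-0.99936) = -1.9999991808

-1.9999991808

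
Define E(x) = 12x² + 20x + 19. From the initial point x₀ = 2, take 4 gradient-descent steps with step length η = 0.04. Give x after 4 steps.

E′(x) = 24x + 20
Step 1: E′(2) = 68; x₁ = 2 − 0.04·68 = -0.72
Step 2: E′(-0.72) = 2.72; x₂ = -0.72 − 0.04·2.72 = -0.8288
Step 3: E′(-0.8288) = 0.1088; x₃ = -0.8288 − 0.04·0.1088 = -0.833152
Step 4: E′(-0.833152) = 0.004352; x₄ = -0.833152 − 0.04·0.004352 = -0.83332608

-0.83332608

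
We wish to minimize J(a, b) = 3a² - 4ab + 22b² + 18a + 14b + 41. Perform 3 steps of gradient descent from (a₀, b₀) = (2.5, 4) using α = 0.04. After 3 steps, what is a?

-0.258976

∇J = (6a - 4b + 18, -4a + 44b + 14)
(a₁, b₁) = (2.5, 4) − 0.04·(17, 180) = (1.82, -3.2)
(a₂, b₂) = (1.82, -3.2) − 0.04·(41.72, -134.08) = (0.1512, 2.1632)
(a₃, b₃) = (0.1512, 2.1632) − 0.04·(10.2544, 108.576) = (-0.258976, -2.17984)
a = -0.258976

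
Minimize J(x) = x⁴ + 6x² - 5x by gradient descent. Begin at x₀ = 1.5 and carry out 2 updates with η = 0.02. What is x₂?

J′(x) = 4x³ + 12x - 5
Step 1: J′(1.5) = 26.5; x₁ = 1.5 − 0.02·26.5 = 0.97
Step 2: J′(0.97) = 10.290692; x₂ = 0.97 − 0.02·10.290692 = 0.76418616

0.76418616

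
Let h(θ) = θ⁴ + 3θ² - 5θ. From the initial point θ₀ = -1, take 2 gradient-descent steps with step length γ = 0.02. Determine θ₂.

h′(θ) = 4θ³ + 6θ - 5
Step 1: h′(-1) = -15; θ₁ = -1 − 0.02·(-15) = -0.7
Step 2: h′(-0.7) = -10.572; θ₂ = -0.7 − 0.02·(-10.572) = -0.48856

-0.48856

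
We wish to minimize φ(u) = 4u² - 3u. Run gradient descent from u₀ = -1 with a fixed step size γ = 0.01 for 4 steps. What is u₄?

φ′(u) = 8u - 3
Step 1: φ′(-1) = -11; u₁ = -1 − 0.01·(-11) = -0.89
Step 2: φ′(-0.89) = -10.12; u₂ = -0.89 − 0.01·(-10.12) = -0.7888
Step 3: φ′(-0.7888) = -9.3104; u₃ = -0.7888 − 0.01·(-9.3104) = -0.695696
Step 4: φ′(-0.695696) = -8.565568; u₄ = -0.695696 − 0.01·(-8.565568) = -0.61004032

-0.61004032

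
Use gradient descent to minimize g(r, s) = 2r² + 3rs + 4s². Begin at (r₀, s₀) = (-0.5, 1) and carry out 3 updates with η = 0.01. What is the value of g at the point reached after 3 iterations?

∇g = (4r + 3s, 3r + 8s)
(r₁, s₁) = (-0.5, 1) − 0.01·(1, 6.5) = (-0.51, 0.935)
(r₂, s₂) = (-0.51, 0.935) − 0.01·(0.765, 5.95) = (-0.51765, 0.8755)
(r₃, s₃) = (-0.51765, 0.8755) − 0.01·(0.5559, 5.45105) = (-0.523209, 0.8209895)
g(-0.523209, 0.8209895) = 1.9549430658865

1.9549430658865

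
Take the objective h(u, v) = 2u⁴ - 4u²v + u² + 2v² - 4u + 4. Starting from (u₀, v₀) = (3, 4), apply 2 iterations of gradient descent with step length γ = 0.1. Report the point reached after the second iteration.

(571.8304, 37.456)

∇h = (8u³ - 8uv + 2u - 4, -4u² + 4v)
(u₁, v₁) = (3, 4) − 0.1·(122, -20) = (-9.2, 6)
(u₂, v₂) = (-9.2, 6) − 0.1·(-5810.304, -314.56) = (571.8304, 37.456)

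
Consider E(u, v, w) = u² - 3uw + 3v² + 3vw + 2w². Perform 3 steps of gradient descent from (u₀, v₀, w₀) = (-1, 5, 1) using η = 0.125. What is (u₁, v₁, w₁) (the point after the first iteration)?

∇E = (2u - 3w, 6v + 3w, -3u + 3v + 4w)
Step 1: at (-1, 5, 1), ∇E = (-5, 33, 22) → (-1, 5, 1) − 0.125·(-5, 33, 22) = (-0.375, 0.875, -1.75)

(-0.375, 0.875, -1.75)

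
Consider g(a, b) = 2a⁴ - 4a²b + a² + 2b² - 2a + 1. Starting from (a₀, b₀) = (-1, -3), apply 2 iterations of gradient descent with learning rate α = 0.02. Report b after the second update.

∇g = (8a³ - 8ab + 2a - 2, -4a² + 4b)
(a₁, b₁) = (-1, -3) − 0.02·(-36, -16) = (-0.28, -2.68)
(a₂, b₂) = (-0.28, -2.68) − 0.02·(-8.738816, -11.0336) = (-0.10522368, -2.459328)
b = -2.459328

-2.459328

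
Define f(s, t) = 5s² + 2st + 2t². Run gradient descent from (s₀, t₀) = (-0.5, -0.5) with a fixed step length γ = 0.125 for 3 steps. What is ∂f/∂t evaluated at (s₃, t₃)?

∇f = (10s + 2t, 2s + 4t)
(s₁, t₁) = (-0.5, -0.5) − 0.125·(-6, -3) = (0.25, -0.125)
(s₂, t₂) = (0.25, -0.125) − 0.125·(2.25, 0) = (-0.03125, -0.125)
(s₃, t₃) = (-0.03125, -0.125) − 0.125·(-0.5625, -0.5625) = (0.0390625, -0.0546875)
∂f/∂t at (0.0390625, -0.0546875) = -0.140625

-0.140625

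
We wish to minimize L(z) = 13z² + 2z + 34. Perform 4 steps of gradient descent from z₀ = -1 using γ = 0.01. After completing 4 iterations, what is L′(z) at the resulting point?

L′(z) = 26z + 2
z₁ = -1 − 0.01·(-24) = -0.76
z₂ = -0.76 − 0.01·(-17.76) = -0.5824
z₃ = -0.5824 − 0.01·(-13.1424) = -0.450976
z₄ = -0.450976 − 0.01·(-9.725376) = -0.35372224
L′(z) at (-0.35372224) = -7.19677824

-7.19677824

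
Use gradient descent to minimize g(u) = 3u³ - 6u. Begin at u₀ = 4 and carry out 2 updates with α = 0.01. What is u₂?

2.062204

g′(u) = 9u² - 6
Step 1: g′(4) = 138; u₁ = 4 − 0.01·138 = 2.62
Step 2: g′(2.62) = 55.7796; u₂ = 2.62 − 0.01·55.7796 = 2.062204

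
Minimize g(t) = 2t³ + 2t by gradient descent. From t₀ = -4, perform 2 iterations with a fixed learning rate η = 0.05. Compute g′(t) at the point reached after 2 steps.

6442.485014

g′(t) = 6t² + 2
Step 1: g′(-4) = 98; t₁ = -4 − 0.05·98 = -8.9
Step 2: g′(-8.9) = 477.26; t₂ = -8.9 − 0.05·477.26 = -32.763
g′(t) at (-32.763) = 6442.485014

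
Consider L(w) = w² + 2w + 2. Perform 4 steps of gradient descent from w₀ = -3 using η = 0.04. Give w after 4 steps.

-2.43278592

L′(w) = 2w + 2
Step 1: L′(-3) = -4; w₁ = -3 − 0.04·(-4) = -2.84
Step 2: L′(-2.84) = -3.68; w₂ = -2.84 − 0.04·(-3.68) = -2.6928
Step 3: L′(-2.6928) = -3.3856; w₃ = -2.6928 − 0.04·(-3.3856) = -2.557376
Step 4: L′(-2.557376) = -3.114752; w₄ = -2.557376 − 0.04·(-3.114752) = -2.43278592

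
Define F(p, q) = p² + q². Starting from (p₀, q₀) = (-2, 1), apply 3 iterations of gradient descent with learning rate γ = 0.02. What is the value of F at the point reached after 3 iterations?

3.91378894848

∇F = (2p, 2q)
(p₁, q₁) = (-2, 1) − 0.02·(-4, 2) = (-1.92, 0.96)
(p₂, q₂) = (-1.92, 0.96) − 0.02·(-3.84, 1.92) = (-1.8432, 0.9216)
(p₃, q₃) = (-1.8432, 0.9216) − 0.02·(-3.6864, 1.8432) = (-1.769472, 0.884736)
F(-1.769472, 0.884736) = 3.91378894848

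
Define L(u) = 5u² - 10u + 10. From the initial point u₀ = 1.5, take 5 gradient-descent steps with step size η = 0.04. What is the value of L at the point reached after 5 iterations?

L′(u) = 10u - 10
u₁ = 1.5 − 0.04·5 = 1.3
u₂ = 1.3 − 0.04·3 = 1.18
u₃ = 1.18 − 0.04·1.8 = 1.108
u₄ = 1.108 − 0.04·1.08 = 1.0648
u₅ = 1.0648 − 0.04·0.648 = 1.03888
L(1.03888) = 5.007558272

5.007558272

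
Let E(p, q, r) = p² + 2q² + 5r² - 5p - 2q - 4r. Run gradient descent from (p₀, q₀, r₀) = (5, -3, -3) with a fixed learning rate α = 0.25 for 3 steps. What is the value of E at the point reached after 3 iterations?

∇E = (2p - 5, 4q - 2, 10r - 4)
Step 1: at (5, -3, -3), ∇E = (5, -14, -34) → (5, -3, -3) − 0.25·(5, -14, -34) = (3.75, 0.5, 5.5)
Step 2: at (3.75, 0.5, 5.5), ∇E = (2.5, 0, 51) → (3.75, 0.5, 5.5) − 0.25·(2.5, 0, 51) = (3.125, 0.5, -7.25)
Step 3: at (3.125, 0.5, -7.25), ∇E = (1.25, 0, -76.5) → (3.125, 0.5, -7.25) − 0.25·(1.25, 0, -76.5) = (2.8125, 0.5, 11.875)
E(2.8125, 0.5, 11.875) = 650.92578125

650.92578125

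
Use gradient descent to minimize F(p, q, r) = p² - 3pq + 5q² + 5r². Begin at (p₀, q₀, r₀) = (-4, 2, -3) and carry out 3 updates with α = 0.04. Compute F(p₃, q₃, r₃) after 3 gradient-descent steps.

7.70956281856

∇F = (2p - 3q, -3p + 10q, 10r)
(p₁, q₁, r₁) = (-4, 2, -3) − 0.04·(-14, 32, -30) = (-3.44, 0.72, -1.8)
(p₂, q₂, r₂) = (-3.44, 0.72, -1.8) − 0.04·(-9.04, 17.52, -18) = (-3.0784, 0.0192, -1.08)
(p₃, q₃, r₃) = (-3.0784, 0.0192, -1.08) − 0.04·(-6.2144, 9.4272, -10.8) = (-2.829824, -0.357888, -0.648)
F(-2.829824, -0.357888, -0.648) = 7.70956281856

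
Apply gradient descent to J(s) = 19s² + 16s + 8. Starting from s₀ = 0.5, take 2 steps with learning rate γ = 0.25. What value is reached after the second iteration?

J′(s) = 38s + 16
s₁ = 0.5 − 0.25·35 = -8.25
s₂ = -8.25 − 0.25·(-297.5) = 66.125

66.125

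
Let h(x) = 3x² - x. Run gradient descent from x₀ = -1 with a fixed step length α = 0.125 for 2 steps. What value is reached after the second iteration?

0.09375

h′(x) = 6x - 1
x₁ = -1 − 0.125·(-7) = -0.125
x₂ = -0.125 − 0.125·(-1.75) = 0.09375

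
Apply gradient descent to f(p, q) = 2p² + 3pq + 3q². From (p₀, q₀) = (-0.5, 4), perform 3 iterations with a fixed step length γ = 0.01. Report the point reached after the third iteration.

(-0.768675, 3.3731875)

∇f = (4p + 3q, 3p + 6q)
Step 1: at (-0.5, 4), ∇f = (10, 22.5) → (-0.5, 4) − 0.01·(10, 22.5) = (-0.6, 3.775)
Step 2: at (-0.6, 3.775), ∇f = (8.925, 20.85) → (-0.6, 3.775) − 0.01·(8.925, 20.85) = (-0.68925, 3.5665)
Step 3: at (-0.68925, 3.5665), ∇f = (7.9425, 19.33125) → (-0.68925, 3.5665) − 0.01·(7.9425, 19.33125) = (-0.768675, 3.3731875)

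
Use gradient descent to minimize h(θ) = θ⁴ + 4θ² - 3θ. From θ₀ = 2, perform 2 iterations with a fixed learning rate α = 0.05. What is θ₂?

h′(θ) = 4θ³ + 8θ - 3
Step 1: h′(2) = 45; θ₁ = 2 − 0.05·45 = -0.25
Step 2: h′(-0.25) = -5.0625; θ₂ = -0.25 − 0.05·(-5.0625) = 0.003125

0.003125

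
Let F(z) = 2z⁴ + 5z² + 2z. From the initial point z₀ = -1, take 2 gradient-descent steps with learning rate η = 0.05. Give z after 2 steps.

F′(z) = 8z³ + 10z + 2
z₁ = -1 − 0.05·(-16) = -0.2
z₂ = -0.2 − 0.05·(-0.064) = -0.1968

-0.1968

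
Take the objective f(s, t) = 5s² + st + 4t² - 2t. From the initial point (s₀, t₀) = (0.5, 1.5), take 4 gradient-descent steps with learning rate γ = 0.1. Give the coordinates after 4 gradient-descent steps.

∇f = (10s + t, s + 8t - 2)
(s₁, t₁) = (0.5, 1.5) − 0.1·(6.5, 10.5) = (-0.15, 0.45)
(s₂, t₂) = (-0.15, 0.45) − 0.1·(-1.05, 1.45) = (-0.045, 0.305)
(s₃, t₃) = (-0.045, 0.305) − 0.1·(-0.145, 0.395) = (-0.0305, 0.2655)
(s₄, t₄) = (-0.0305, 0.2655) − 0.1·(-0.0395, 0.0935) = (-0.02655, 0.25615)

(-0.02655, 0.25615)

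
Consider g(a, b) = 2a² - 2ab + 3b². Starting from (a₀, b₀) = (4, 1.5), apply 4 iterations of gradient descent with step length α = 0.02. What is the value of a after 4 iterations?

∇g = (4a - 2b, -2a + 6b)
Step 1: at (4, 1.5), ∇g = (13, 1) → (4, 1.5) − 0.02·(13, 1) = (3.74, 1.48)
Step 2: at (3.74, 1.48), ∇g = (12, 1.4) → (3.74, 1.48) − 0.02·(12, 1.4) = (3.5, 1.452)
Step 3: at (3.5, 1.452), ∇g = (11.096, 1.712) → (3.5, 1.452) − 0.02·(11.096, 1.712) = (3.27808, 1.41776)
Step 4: at (3.27808, 1.41776), ∇g = (10.2768, 1.9504) → (3.27808, 1.41776) − 0.02·(10.2768, 1.9504) = (3.072544, 1.378752)
a = 3.072544

3.072544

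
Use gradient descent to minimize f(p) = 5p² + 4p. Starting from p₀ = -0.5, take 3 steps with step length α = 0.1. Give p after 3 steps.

-0.4

f′(p) = 10p + 4
p₁ = -0.5 − 0.1·(-1) = -0.4
p₂ = -0.4 − 0.1·0 = -0.4
p₃ = -0.4 − 0.1·0 = -0.4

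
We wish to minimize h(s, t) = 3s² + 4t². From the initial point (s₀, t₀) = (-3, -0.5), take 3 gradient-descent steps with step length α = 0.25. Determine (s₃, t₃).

∇h = (6s, 8t)
Step 1: at (-3, -0.5), ∇h = (-18, -4) → (-3, -0.5) − 0.25·(-18, -4) = (1.5, 0.5)
Step 2: at (1.5, 0.5), ∇h = (9, 4) → (1.5, 0.5) − 0.25·(9, 4) = (-0.75, -0.5)
Step 3: at (-0.75, -0.5), ∇h = (-4.5, -4) → (-0.75, -0.5) − 0.25·(-4.5, -4) = (0.375, 0.5)

(0.375, 0.5)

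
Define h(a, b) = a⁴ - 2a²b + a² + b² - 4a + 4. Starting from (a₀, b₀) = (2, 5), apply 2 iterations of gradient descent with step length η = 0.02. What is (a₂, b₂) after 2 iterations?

(2.20447232, 4.948224)

∇h = (4a³ - 4ab + 2a - 4, -2a² + 2b)
(a₁, b₁) = (2, 5) − 0.02·(-8, 2) = (2.16, 4.96)
(a₂, b₂) = (2.16, 4.96) − 0.02·(-2.223616, 0.5888) = (2.20447232, 4.948224)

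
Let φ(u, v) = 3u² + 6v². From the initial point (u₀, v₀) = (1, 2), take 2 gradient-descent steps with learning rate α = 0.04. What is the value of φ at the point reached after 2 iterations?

∇φ = (6u, 12v)
Step 1: at (1, 2), ∇φ = (6, 24) → (1, 2) − 0.04·(6, 24) = (0.76, 1.04)
Step 2: at (0.76, 1.04), ∇φ = (4.56, 12.48) → (0.76, 1.04) − 0.04·(4.56, 12.48) = (0.5776, 0.5408)
φ(0.5776, 0.5408) = 2.75565312

2.75565312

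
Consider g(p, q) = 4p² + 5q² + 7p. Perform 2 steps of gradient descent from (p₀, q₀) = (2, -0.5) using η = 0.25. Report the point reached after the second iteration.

(2, -1.125)

∇g = (8p + 7, 10q)
Step 1: at (2, -0.5), ∇g = (23, -5) → (2, -0.5) − 0.25·(23, -5) = (-3.75, 0.75)
Step 2: at (-3.75, 0.75), ∇g = (-23, 7.5) → (-3.75, 0.75) − 0.25·(-23, 7.5) = (2, -1.125)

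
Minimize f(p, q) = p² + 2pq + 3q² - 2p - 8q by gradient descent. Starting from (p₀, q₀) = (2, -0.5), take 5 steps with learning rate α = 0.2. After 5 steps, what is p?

0.24992

∇f = (2p + 2q - 2, 2p + 6q - 8)
(p₁, q₁) = (2, -0.5) − 0.2·(1, -7) = (1.8, 0.9)
(p₂, q₂) = (1.8, 0.9) − 0.2·(3.4, 1) = (1.12, 0.7)
(p₃, q₃) = (1.12, 0.7) − 0.2·(1.64, -1.56) = (0.792, 1.012)
(p₄, q₄) = (0.792, 1.012) − 0.2·(1.608, -0.344) = (0.4704, 1.0808)
(p₅, q₅) = (0.4704, 1.0808) − 0.2·(1.1024, -0.5744) = (0.24992, 1.19568)
p = 0.24992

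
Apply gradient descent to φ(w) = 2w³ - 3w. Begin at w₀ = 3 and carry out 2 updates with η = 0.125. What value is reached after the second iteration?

φ′(w) = 6w² - 3
w₁ = 3 − 0.125·51 = -3.375
w₂ = -3.375 − 0.125·65.34375 = -11.54296875

-11.54296875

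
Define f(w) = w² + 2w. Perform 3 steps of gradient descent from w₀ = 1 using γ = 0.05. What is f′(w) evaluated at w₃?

2.916

f′(w) = 2w + 2
Step 1: f′(1) = 4; w₁ = 1 − 0.05·4 = 0.8
Step 2: f′(0.8) = 3.6; w₂ = 0.8 − 0.05·3.6 = 0.62
Step 3: f′(0.62) = 3.24; w₃ = 0.62 − 0.05·3.24 = 0.458
f′(w) at (0.458) = 2.916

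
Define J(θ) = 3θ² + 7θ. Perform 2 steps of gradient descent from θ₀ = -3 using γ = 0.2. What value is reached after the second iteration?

J′(θ) = 6θ + 7
θ₁ = -3 − 0.2·(-11) = -0.8
θ₂ = -0.8 − 0.2·2.2 = -1.24

-1.24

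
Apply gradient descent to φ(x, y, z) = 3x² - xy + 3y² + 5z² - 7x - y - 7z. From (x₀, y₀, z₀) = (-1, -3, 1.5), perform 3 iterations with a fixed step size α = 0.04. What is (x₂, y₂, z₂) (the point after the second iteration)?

∇φ = (6x - y - 7, -x + 6y - 1, 10z - 7)
(x₁, y₁, z₁) = (-1, -3, 1.5) − 0.04·(-10, -18, 8) = (-0.6, -2.28, 1.18)
(x₂, y₂, z₂) = (-0.6, -2.28, 1.18) − 0.04·(-8.32, -14.08, 4.8) = (-0.2672, -1.7168, 0.988)

(-0.2672, -1.7168, 0.988)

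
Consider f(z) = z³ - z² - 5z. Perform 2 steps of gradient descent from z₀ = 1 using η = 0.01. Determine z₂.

1.078352

f′(z) = 3z² - 2z - 5
z₁ = 1 − 0.01·(-4) = 1.04
z₂ = 1.04 − 0.01·(-3.8352) = 1.078352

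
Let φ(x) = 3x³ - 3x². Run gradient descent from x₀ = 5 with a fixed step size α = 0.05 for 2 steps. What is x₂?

φ′(x) = 9x² - 6x
x₁ = 5 − 0.05·195 = -4.75
x₂ = -4.75 − 0.05·231.5625 = -16.328125

-16.328125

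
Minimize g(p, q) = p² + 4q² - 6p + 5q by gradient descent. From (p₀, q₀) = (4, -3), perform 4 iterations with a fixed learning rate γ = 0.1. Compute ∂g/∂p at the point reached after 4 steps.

∇g = (2p - 6, 8q + 5)
(p₁, q₁) = (4, -3) − 0.1·(2, -19) = (3.8, -1.1)
(p₂, q₂) = (3.8, -1.1) − 0.1·(1.6, -3.8) = (3.64, -0.72)
(p₃, q₃) = (3.64, -0.72) − 0.1·(1.28, -0.76) = (3.512, -0.644)
(p₄, q₄) = (3.512, -0.644) − 0.1·(1.024, -0.152) = (3.4096, -0.6288)
∂g/∂p at (3.4096, -0.6288) = 0.8192

0.8192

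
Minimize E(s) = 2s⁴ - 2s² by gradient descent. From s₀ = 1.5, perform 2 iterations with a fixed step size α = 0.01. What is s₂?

1.16986488

E′(s) = 8s³ - 4s
Step 1: E′(1.5) = 21; s₁ = 1.5 − 0.01·21 = 1.29
Step 2: E′(1.29) = 12.013512; s₂ = 1.29 − 0.01·12.013512 = 1.16986488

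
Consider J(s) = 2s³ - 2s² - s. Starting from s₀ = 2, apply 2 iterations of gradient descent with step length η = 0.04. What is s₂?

J′(s) = 6s² - 4s - 1
Step 1: J′(2) = 15; s₁ = 2 − 0.04·15 = 1.4
Step 2: J′(1.4) = 5.16; s₂ = 1.4 − 0.04·5.16 = 1.1936

1.1936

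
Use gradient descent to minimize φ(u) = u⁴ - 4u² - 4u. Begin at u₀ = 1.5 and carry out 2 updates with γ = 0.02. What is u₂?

φ′(u) = 4u³ - 8u - 4
u₁ = 1.5 − 0.02·(-2.5) = 1.55
u₂ = 1.55 − 0.02·(-1.5045) = 1.58009

1.58009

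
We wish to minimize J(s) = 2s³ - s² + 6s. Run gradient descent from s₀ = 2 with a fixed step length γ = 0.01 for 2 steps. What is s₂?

J′(s) = 6s² - 2s + 6
Step 1: J′(2) = 26; s₁ = 2 − 0.01·26 = 1.74
Step 2: J′(1.74) = 20.6856; s₂ = 1.74 − 0.01·20.6856 = 1.533144

1.533144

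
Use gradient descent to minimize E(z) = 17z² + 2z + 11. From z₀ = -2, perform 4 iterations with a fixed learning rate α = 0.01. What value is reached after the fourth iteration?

-0.42715664

E′(z) = 34z + 2
Step 1: E′(-2) = -66; z₁ = -2 − 0.01·(-66) = -1.34
Step 2: E′(-1.34) = -43.56; z₂ = -1.34 − 0.01·(-43.56) = -0.9044
Step 3: E′(-0.9044) = -28.7496; z₃ = -0.9044 − 0.01·(-28.7496) = -0.616904
Step 4: E′(-0.616904) = -18.974736; z₄ = -0.616904 − 0.01·(-18.974736) = -0.42715664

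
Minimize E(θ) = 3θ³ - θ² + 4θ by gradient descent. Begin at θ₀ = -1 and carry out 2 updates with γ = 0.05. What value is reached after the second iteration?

E′(θ) = 9θ² - 2θ + 4
Step 1: E′(-1) = 15; θ₁ = -1 − 0.05·15 = -1.75
Step 2: E′(-1.75) = 35.0625; θ₂ = -1.75 − 0.05·35.0625 = -3.503125

-3.503125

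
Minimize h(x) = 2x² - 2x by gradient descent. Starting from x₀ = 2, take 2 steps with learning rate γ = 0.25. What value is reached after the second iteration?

h′(x) = 4x - 2
Step 1: h′(2) = 6; x₁ = 2 − 0.25·6 = 0.5
Step 2: h′(0.5) = 0; x₂ = 0.5 − 0.25·0 = 0.5

0.5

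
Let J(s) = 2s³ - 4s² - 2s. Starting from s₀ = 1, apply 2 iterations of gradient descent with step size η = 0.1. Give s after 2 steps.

J′(s) = 6s² - 8s - 2
s₁ = 1 − 0.1·(-4) = 1.4
s₂ = 1.4 − 0.1·(-1.44) = 1.544

1.544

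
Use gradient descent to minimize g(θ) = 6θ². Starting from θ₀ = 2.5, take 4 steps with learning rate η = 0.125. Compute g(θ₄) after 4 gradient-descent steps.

g′(θ) = 12θ
θ₁ = 2.5 − 0.125·30 = -1.25
θ₂ = -1.25 − 0.125·(-15) = 0.625
θ₃ = 0.625 − 0.125·7.5 = -0.3125
θ₄ = -0.3125 − 0.125·(-3.75) = 0.15625
g(0.15625) = 0.146484375

0.146484375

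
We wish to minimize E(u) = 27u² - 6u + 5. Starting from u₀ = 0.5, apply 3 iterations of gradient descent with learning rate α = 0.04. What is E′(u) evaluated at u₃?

-32.778816

E′(u) = 54u - 6
Step 1: E′(0.5) = 21; u₁ = 0.5 − 0.04·21 = -0.34
Step 2: E′(-0.34) = -24.36; u₂ = -0.34 − 0.04·(-24.36) = 0.6344
Step 3: E′(0.6344) = 28.2576; u₃ = 0.6344 − 0.04·28.2576 = -0.495904
E′(u) at (-0.495904) = -32.778816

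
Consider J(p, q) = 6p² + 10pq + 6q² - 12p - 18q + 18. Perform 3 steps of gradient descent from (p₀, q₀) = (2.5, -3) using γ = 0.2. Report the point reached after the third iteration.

∇J = (12p + 10q - 12, 10p + 12q - 18)
(p₁, q₁) = (2.5, -3) − 0.2·(-12, -29) = (4.9, 2.8)
(p₂, q₂) = (4.9, 2.8) − 0.2·(74.8, 64.6) = (-10.06, -10.12)
(p₃, q₃) = (-10.06, -10.12) − 0.2·(-233.92, -240.04) = (36.724, 37.888)

(36.724, 37.888)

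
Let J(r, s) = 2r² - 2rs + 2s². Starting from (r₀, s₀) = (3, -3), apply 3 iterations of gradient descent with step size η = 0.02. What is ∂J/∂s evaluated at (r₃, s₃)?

∇J = (4r - 2s, -2r + 4s)
Step 1: at (3, -3), ∇J = (18, -18) → (3, -3) − 0.02·(18, -18) = (2.64, -2.64)
Step 2: at (2.64, -2.64), ∇J = (15.84, -15.84) → (2.64, -2.64) − 0.02·(15.84, -15.84) = (2.3232, -2.3232)
Step 3: at (2.3232, -2.3232), ∇J = (13.9392, -13.9392) → (2.3232, -2.3232) − 0.02·(13.9392, -13.9392) = (2.044416, -2.044416)
∂J/∂s at (2.044416, -2.044416) = -12.266496

-12.266496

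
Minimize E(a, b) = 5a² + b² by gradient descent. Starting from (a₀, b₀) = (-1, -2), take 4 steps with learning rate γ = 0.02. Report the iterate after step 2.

∇E = (10a, 2b)
Step 1: at (-1, -2), ∇E = (-10, -4) → (-1, -2) − 0.02·(-10, -4) = (-0.8, -1.92)
Step 2: at (-0.8, -1.92), ∇E = (-8, -3.84) → (-0.8, -1.92) − 0.02·(-8, -3.84) = (-0.64, -1.8432)

(-0.64, -1.8432)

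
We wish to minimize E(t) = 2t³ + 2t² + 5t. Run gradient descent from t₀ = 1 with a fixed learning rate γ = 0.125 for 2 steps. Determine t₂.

-1.63671875

E′(t) = 6t² + 4t + 5
t₁ = 1 − 0.125·15 = -0.875
t₂ = -0.875 − 0.125·6.09375 = -1.63671875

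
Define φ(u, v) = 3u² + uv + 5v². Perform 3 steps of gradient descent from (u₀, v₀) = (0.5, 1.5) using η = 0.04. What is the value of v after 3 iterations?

∇φ = (6u + v, u + 10v)
(u₁, v₁) = (0.5, 1.5) − 0.04·(4.5, 15.5) = (0.32, 0.88)
(u₂, v₂) = (0.32, 0.88) − 0.04·(2.8, 9.12) = (0.208, 0.5152)
(u₃, v₃) = (0.208, 0.5152) − 0.04·(1.7632, 5.36) = (0.137472, 0.3008)
v = 0.3008

0.3008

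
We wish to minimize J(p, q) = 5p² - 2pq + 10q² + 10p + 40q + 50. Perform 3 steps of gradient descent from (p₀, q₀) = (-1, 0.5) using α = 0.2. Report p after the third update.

11.712

∇J = (10p - 2q + 10, -2p + 20q + 40)
Step 1: at (-1, 0.5), ∇J = (-1, 52) → (-1, 0.5) − 0.2·(-1, 52) = (-0.8, -9.9)
Step 2: at (-0.8, -9.9), ∇J = (21.8, -156.4) → (-0.8, -9.9) − 0.2·(21.8, -156.4) = (-5.16, 21.38)
Step 3: at (-5.16, 21.38), ∇J = (-84.36, 477.92) → (-5.16, 21.38) − 0.2·(-84.36, 477.92) = (11.712, -74.204)
p = 11.712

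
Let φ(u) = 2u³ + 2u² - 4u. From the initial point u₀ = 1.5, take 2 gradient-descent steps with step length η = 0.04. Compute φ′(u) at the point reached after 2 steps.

φ′(u) = 6u² + 4u - 4
Step 1: φ′(1.5) = 15.5; u₁ = 1.5 − 0.04·15.5 = 0.88
Step 2: φ′(0.88) = 4.1664; u₂ = 0.88 − 0.04·4.1664 = 0.713344
φ′(u) at (0.713344) = 1.906533974016

1.906533974016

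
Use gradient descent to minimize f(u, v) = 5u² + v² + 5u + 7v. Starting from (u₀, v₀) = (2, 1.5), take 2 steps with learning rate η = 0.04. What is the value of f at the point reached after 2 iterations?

8.459824

∇f = (10u + 5, 2v + 7)
(u₁, v₁) = (2, 1.5) − 0.04·(25, 10) = (1, 1.1)
(u₂, v₂) = (1, 1.1) − 0.04·(15, 9.2) = (0.4, 0.732)
f(0.4, 0.732) = 8.459824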